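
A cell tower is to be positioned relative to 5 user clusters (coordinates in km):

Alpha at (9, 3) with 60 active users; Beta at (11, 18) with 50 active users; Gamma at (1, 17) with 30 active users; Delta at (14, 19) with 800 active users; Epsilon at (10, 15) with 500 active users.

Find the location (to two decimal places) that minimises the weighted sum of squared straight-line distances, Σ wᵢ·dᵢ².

The minimiser of Σwᵢ‖p−pᵢ‖² is the weighted centroid p* = (Σwᵢpᵢ)/(Σwᵢ).
Σwᵢ = 1440.
Σwᵢxᵢ = 60·9 + 50·11 + 30·1 + 800·14 + 500·10 = 17320.
Σwᵢyᵢ = 60·3 + 50·18 + 30·17 + 800·19 + 500·15 = 24290.
x* = 17320/1440 = 12.03, y* = 24290/1440 = 16.87.

(12.03, 16.87)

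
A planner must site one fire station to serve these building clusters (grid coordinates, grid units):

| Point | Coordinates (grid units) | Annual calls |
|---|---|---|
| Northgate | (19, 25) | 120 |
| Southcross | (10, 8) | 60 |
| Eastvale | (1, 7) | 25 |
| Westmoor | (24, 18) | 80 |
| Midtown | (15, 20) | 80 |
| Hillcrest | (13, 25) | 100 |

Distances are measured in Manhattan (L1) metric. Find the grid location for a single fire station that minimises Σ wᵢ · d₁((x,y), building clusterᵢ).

Manhattan distance separates: Σwᵢ(|x−xᵢ|+|y−yᵢ|) = Σwᵢ|x−xᵢ| + Σwᵢ|y−yᵢ|, so x and y are optimised independently as 1-D weighted medians.
Total weight W = 465; half = 232.5.
x-coordinate, sorted with cumulative weight:
  x=1 (Eastvale, w=25) cum 25
  x=10 (Southcross, w=60) cum 85
  x=13 (Hillcrest, w=100) cum 185
  x=15 (Midtown, w=80) cum 265  ← median
  x=19 (Northgate, w=120) cum 385
  x=24 (Westmoor, w=80) cum 465
⇒ x* = 15
y-coordinate, sorted with cumulative weight:
  y=7 (Eastvale, w=25) cum 25
  y=8 (Southcross, w=60) cum 85
  y=18 (Westmoor, w=80) cum 165
  y=20 (Midtown, w=80) cum 245  ← median
  y=25 (Northgate, w=120) cum 365
  y=25 (Hillcrest, w=100) cum 465
⇒ y* = 20

(15, 20)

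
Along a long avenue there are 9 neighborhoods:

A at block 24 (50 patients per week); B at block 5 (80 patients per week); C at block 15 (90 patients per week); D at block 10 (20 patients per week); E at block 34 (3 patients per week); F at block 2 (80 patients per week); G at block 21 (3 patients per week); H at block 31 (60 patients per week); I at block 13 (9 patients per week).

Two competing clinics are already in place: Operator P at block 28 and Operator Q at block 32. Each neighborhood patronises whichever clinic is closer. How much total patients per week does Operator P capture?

The indifferent point is the midpoint (28+32)/2 = 30; neighborhoods left of it (closer to Operator P at 28) go to Operator P, those right go to Operator Q.
  F at 2 (w=80) → Operator P
  B at 5 (w=80) → Operator P
  D at 10 (w=20) → Operator P
  I at 13 (w=9) → Operator P
  C at 15 (w=90) → Operator P
  G at 21 (w=3) → Operator P
  A at 24 (w=50) → Operator P
  H at 31 (w=60) → Operator Q
  E at 34 (w=3) → Operator Q
Operator P captures 332; Operator Q captures 63.

332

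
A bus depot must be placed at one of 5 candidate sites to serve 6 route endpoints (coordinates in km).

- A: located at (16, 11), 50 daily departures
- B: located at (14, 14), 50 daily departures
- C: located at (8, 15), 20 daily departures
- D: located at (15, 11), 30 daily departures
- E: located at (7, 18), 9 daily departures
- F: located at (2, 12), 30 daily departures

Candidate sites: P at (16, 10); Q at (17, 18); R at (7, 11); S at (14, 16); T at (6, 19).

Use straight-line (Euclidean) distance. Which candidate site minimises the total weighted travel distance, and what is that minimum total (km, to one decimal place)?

P, total 1037.4 km

Total weighted distance at each candidate:
  P (16, 10): total = 1037.4
  Q (17, 18): total = 1586.4
  R (7, 11): total = 1369.2
  S (14, 16): total = 1088.9
  T (6, 19): total = 1817.3
Minimum is at P with total 1037.4 km.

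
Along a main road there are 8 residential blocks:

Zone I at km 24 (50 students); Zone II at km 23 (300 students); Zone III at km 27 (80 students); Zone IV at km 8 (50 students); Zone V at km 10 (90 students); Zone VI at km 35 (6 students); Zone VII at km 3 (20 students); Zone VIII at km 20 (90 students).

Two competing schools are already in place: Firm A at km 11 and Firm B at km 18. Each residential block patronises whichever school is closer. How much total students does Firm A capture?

The indifferent point is the midpoint (11+18)/2 = 14.5; residential blocks left of it (closer to Firm A at 11) go to Firm A, those right go to Firm B.
  Zone VII at 3 (w=20) → Firm A
  Zone IV at 8 (w=50) → Firm A
  Zone V at 10 (w=90) → Firm A
  Zone VIII at 20 (w=90) → Firm B
  Zone II at 23 (w=300) → Firm B
  Zone I at 24 (w=50) → Firm B
  Zone III at 27 (w=80) → Firm B
  Zone VI at 35 (w=6) → Firm B
Firm A captures 160; Firm B captures 526.

160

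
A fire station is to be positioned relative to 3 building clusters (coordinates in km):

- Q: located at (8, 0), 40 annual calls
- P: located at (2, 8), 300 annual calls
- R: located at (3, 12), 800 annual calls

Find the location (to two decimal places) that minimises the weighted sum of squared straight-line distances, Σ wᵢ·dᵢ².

The minimiser of Σwᵢ‖p−pᵢ‖² is the weighted centroid p* = (Σwᵢpᵢ)/(Σwᵢ).
Σwᵢ = 1140.
Σwᵢxᵢ = 40·8 + 300·2 + 800·3 = 3320.
Σwᵢyᵢ = 40·0 + 300·8 + 800·12 = 12000.
x* = 3320/1140 = 2.91, y* = 12000/1140 = 10.53.

(2.91, 10.53)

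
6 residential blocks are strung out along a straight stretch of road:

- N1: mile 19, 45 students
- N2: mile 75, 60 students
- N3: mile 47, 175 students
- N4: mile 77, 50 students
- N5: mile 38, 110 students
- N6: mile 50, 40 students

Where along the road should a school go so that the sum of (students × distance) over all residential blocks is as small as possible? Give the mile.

x = 47

For a sum of weighted absolute distances on a line, the optimum is the weighted median (not the mean). Total weight W = 480; half-weight = 240.
Sort by position and accumulate weight:
  mile 19 (N1, w=45) → cum 45
  mile 38 (N5, w=110) → cum 155
  mile 47 (N3, w=175) → cum 330  ≥ 240 → median here
  mile 50 (N6, w=40) → cum 370
  mile 75 (N2, w=60) → cum 430
  mile 77 (N4, w=50) → cum 480
Optimal location: mile 47.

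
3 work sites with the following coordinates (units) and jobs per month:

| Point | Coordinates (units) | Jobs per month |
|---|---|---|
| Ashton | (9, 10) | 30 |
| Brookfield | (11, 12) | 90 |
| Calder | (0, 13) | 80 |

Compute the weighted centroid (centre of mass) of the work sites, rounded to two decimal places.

(6.30, 12.10)

The minimiser of Σwᵢ‖p−pᵢ‖² is the weighted centroid p* = (Σwᵢpᵢ)/(Σwᵢ).
Σwᵢ = 200.
Σwᵢxᵢ = 30·9 + 90·11 + 80·0 = 1260.
Σwᵢyᵢ = 30·10 + 90·12 + 80·13 = 2420.
x* = 1260/200 = 6.30, y* = 2420/200 = 12.10.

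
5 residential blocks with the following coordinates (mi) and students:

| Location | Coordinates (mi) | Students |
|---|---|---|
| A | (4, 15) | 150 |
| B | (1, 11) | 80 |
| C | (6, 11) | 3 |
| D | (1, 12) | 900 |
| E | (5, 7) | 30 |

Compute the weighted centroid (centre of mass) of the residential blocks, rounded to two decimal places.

(1.50, 12.19)

The minimiser of Σwᵢ‖p−pᵢ‖² is the weighted centroid p* = (Σwᵢpᵢ)/(Σwᵢ).
Σwᵢ = 1163.
Σwᵢxᵢ = 150·4 + 80·1 + 3·6 + 900·1 + 30·5 = 1748.
Σwᵢyᵢ = 150·15 + 80·11 + 3·11 + 900·12 + 30·7 = 14173.
x* = 1748/1163 = 1.50, y* = 14173/1163 = 12.19.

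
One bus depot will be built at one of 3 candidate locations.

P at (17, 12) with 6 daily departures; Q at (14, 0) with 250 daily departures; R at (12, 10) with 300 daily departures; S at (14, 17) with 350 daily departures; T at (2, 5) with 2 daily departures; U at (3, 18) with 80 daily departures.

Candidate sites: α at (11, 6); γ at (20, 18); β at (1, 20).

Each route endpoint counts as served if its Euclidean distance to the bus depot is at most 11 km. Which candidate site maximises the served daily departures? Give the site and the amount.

α, covering 558

Coverage radius r = 11 km; a point is covered iff (Δx)²+(Δy)² ≤ 11² = 121.
  α (11, 6): covers {P, Q, R, T} → 558
  γ (20, 18): covers {P, S} → 356
  β (1, 20): covers {U} → 80
Maximum coverage at α: 558 daily departures.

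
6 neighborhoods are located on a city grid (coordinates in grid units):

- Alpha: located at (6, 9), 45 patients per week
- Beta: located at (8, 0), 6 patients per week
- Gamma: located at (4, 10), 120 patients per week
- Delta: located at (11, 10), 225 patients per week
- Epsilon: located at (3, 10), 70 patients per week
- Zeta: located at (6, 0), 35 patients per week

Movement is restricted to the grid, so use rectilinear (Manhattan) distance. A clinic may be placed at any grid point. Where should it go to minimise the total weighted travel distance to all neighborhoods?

(6, 10)

Manhattan distance separates: Σwᵢ(|x−xᵢ|+|y−yᵢ|) = Σwᵢ|x−xᵢ| + Σwᵢ|y−yᵢ|, so x and y are optimised independently as 1-D weighted medians.
Total weight W = 501; half = 250.5.
x-coordinate, sorted with cumulative weight:
  x=3 (Epsilon, w=70) cum 70
  x=4 (Gamma, w=120) cum 190
  x=6 (Alpha, w=45) cum 235
  x=6 (Zeta, w=35) cum 270  ← median
  x=8 (Beta, w=6) cum 276
  x=11 (Delta, w=225) cum 501
⇒ x* = 6
y-coordinate, sorted with cumulative weight:
  y=0 (Beta, w=6) cum 6
  y=0 (Zeta, w=35) cum 41
  y=9 (Alpha, w=45) cum 86
  y=10 (Gamma, w=120) cum 206
  y=10 (Delta, w=225) cum 431  ← median
  y=10 (Epsilon, w=70) cum 501
⇒ y* = 10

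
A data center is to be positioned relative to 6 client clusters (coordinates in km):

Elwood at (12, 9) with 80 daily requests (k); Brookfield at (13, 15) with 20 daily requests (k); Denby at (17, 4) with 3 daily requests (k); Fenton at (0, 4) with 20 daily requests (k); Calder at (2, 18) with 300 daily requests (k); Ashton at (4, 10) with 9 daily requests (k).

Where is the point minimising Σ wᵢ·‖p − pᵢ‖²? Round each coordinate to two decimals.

(4.41, 15.28)

The minimiser of Σwᵢ‖p−pᵢ‖² is the weighted centroid p* = (Σwᵢpᵢ)/(Σwᵢ).
Σwᵢ = 432.
Σwᵢxᵢ = 80·12 + 20·13 + 3·17 + 20·0 + 300·2 + 9·4 = 1907.
Σwᵢyᵢ = 80·9 + 20·15 + 3·4 + 20·4 + 300·18 + 9·10 = 6602.
x* = 1907/432 = 4.41, y* = 6602/432 = 15.28.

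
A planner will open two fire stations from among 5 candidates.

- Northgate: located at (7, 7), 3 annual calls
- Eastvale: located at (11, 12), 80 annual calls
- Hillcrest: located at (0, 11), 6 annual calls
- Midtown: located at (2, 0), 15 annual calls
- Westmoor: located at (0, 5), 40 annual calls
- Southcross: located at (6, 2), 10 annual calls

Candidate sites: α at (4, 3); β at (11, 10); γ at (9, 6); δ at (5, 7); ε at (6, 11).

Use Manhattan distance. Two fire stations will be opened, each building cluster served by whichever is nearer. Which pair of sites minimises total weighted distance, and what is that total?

Evaluate every pair (each demand assigned to the nearer of the two):
  {α, β}: total = 598
  {β, δ}: total = 710
  {α, ε}: total = 876
  {β, γ}: total = 906
  {β, ε}: total = 1006
  {δ, ε}: total = 1012
  {α, γ}: total = 1066
  {γ, δ}: total = 1190
  {γ, ε}: total = 1190
  {α, δ}: total = 1285
Best pair: {α, β} with total 598.

{α, β}, total 598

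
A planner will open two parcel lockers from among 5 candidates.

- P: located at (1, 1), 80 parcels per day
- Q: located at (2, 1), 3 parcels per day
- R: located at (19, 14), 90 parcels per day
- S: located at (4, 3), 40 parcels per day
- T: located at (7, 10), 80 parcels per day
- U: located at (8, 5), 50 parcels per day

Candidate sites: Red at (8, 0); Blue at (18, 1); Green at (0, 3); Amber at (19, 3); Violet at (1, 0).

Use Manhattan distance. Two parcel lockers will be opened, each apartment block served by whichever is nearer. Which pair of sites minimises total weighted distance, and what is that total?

Evaluate every pair (each demand assigned to the nearer of the two):
  {Green, Amber}: total = 3022
  {Red, Amber}: total = 3061
  {Amber, Violet}: total = 3196
  {Blue, Green}: total = 3292
  {Red, Blue}: total = 3331
  {Blue, Violet}: total = 3466
  {Red, Violet}: total = 3706
  {Red, Green}: total = 3792
  {Green, Violet}: total = 4566
  {Blue, Amber}: total = 5168
Best pair: {Green, Amber} with total 3022.

{Green, Amber}, total 3022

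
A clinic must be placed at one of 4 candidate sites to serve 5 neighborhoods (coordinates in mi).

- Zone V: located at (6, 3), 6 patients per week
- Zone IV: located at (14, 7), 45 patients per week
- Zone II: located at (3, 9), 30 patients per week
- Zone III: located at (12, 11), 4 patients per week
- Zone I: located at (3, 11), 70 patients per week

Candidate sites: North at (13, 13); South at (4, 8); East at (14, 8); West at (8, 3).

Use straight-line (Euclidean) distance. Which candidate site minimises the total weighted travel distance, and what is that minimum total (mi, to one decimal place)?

South, total 782.5 mi

Total weighted distance at each candidate:
  North (13, 13): total = 1392.9
  South (4, 8): total = 782.5
  East (14, 8): total = 1245.5
  West (8, 3): total = 1267.0
Minimum is at South with total 782.5 mi.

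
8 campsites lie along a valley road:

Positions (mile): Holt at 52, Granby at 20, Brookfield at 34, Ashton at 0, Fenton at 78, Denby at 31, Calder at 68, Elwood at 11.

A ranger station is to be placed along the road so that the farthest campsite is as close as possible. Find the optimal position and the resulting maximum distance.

location 39, max distance 39

The 1-center on a line is the midpoint of the two extreme points: leftmost at 0, rightmost at 78.
Optimal location = (0 + 78)/2 = 39; maximum distance = (78 − 0)/2 = 39.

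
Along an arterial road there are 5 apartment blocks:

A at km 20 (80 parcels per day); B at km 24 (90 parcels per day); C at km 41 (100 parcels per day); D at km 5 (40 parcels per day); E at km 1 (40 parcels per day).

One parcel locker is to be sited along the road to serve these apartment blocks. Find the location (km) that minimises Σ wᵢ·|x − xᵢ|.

x = 24

For a sum of weighted absolute distances on a line, the optimum is the weighted median (not the mean). Total weight W = 350; half-weight = 175.
Sort by position and accumulate weight:
  km 1 (E, w=40) → cum 40
  km 5 (D, w=40) → cum 80
  km 20 (A, w=80) → cum 160
  km 24 (B, w=90) → cum 250  ≥ 175 → median here
  km 41 (C, w=100) → cum 350
Optimal location: km 24.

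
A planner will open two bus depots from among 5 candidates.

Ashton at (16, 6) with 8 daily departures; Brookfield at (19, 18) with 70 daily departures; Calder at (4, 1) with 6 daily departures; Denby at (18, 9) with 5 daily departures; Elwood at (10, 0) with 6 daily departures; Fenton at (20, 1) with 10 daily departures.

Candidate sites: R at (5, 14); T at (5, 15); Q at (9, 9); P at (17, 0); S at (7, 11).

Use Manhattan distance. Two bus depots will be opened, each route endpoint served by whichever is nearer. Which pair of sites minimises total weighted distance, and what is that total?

{T, P}, total 1462

Evaluate every pair (each demand assigned to the nearer of the two):
  {T, P}: total = 1462
  {R, P}: total = 1532
  {Q, P}: total = 1591
  {P, S}: total = 1596
  {T, Q}: total = 1643
  {R, Q}: total = 1713
  {T, S}: total = 1759
  {Q, S}: total = 1783
  {R, S}: total = 1829
  {R, T}: total = 1910
Best pair: {T, P} with total 1462.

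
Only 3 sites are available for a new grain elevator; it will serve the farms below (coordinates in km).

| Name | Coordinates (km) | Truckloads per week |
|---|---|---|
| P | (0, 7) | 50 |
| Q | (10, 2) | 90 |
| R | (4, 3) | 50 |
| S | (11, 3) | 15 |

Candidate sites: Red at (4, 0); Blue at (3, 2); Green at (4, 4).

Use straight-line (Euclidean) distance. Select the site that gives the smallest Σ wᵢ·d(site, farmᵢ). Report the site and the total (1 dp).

Total weighted distance at each candidate:
  Red (4, 0): total = 1236.6
  Blue (3, 2): total = 1113.2
  Green (4, 4): total = 975.3
Minimum is at Green with total 975.3 km.

Green, total 975.3 km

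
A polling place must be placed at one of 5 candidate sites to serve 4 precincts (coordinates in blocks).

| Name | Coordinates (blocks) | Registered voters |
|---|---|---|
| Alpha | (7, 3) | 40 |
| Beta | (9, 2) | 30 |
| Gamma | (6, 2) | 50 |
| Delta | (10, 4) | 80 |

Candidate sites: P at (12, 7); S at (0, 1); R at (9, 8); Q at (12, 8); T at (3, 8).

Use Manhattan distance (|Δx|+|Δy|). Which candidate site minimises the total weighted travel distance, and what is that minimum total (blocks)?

Total weighted distance at each candidate:
  P (12, 7): total = 1550
  S (0, 1): total = 2050
  R (9, 8): total = 1310
  Q (12, 8): total = 1750
  T (3, 8): total = 2050
Minimum is at R with total 1310 blocks.

R, total 1310 blocks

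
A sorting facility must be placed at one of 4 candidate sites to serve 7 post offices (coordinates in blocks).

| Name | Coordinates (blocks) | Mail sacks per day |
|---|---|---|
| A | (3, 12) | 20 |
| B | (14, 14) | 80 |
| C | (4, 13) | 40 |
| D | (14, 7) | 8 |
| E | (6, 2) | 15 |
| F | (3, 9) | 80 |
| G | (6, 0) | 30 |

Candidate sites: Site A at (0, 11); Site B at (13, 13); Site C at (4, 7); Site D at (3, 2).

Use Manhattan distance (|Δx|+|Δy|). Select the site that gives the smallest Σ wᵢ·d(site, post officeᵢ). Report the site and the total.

Site C, total 2415 blocks

Total weighted distance at each candidate:
  Site A (0, 11): total = 2959
  Site B (13, 13): total = 2786
  Site C (4, 7): total = 2415
  Site D (3, 2): total = 3403
Minimum is at Site C with total 2415 blocks.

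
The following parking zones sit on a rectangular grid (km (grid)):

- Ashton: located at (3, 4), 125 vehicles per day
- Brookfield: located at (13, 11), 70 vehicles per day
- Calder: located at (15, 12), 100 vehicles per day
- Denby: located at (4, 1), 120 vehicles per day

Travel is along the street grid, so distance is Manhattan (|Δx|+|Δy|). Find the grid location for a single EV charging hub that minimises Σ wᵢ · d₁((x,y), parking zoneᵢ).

Manhattan distance separates: Σwᵢ(|x−xᵢ|+|y−yᵢ|) = Σwᵢ|x−xᵢ| + Σwᵢ|y−yᵢ|, so x and y are optimised independently as 1-D weighted medians.
Total weight W = 415; half = 207.5.
x-coordinate, sorted with cumulative weight:
  x=3 (Ashton, w=125) cum 125
  x=4 (Denby, w=120) cum 245  ← median
  x=13 (Brookfield, w=70) cum 315
  x=15 (Calder, w=100) cum 415
⇒ x* = 4
y-coordinate, sorted with cumulative weight:
  y=1 (Denby, w=120) cum 120
  y=4 (Ashton, w=125) cum 245  ← median
  y=11 (Brookfield, w=70) cum 315
  y=12 (Calder, w=100) cum 415
⇒ y* = 4

(4, 4)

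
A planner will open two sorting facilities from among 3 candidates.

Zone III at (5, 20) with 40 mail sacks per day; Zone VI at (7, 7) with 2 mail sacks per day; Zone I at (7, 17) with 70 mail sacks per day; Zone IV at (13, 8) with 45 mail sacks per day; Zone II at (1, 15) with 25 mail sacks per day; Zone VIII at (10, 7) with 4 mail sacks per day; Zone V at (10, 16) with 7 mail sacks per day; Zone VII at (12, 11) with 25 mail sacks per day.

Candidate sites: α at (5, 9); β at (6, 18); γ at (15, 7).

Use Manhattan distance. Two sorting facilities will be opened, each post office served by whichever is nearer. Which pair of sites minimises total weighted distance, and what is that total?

{β, γ}, total 848

Evaluate every pair (each demand assigned to the nearer of the two):
  {β, γ}: total = 848
  {α, β}: total = 1168
  {α, γ}: total = 1812
Best pair: {β, γ} with total 848.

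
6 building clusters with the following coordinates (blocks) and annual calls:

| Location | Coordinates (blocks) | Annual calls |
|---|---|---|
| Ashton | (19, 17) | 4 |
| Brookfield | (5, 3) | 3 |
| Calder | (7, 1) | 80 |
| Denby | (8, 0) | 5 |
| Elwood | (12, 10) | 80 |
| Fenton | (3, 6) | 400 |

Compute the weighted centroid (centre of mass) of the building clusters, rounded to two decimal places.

(4.98, 5.87)

The minimiser of Σwᵢ‖p−pᵢ‖² is the weighted centroid p* = (Σwᵢpᵢ)/(Σwᵢ).
Σwᵢ = 572.
Σwᵢxᵢ = 4·19 + 3·5 + 80·7 + 5·8 + 80·12 + 400·3 = 2851.
Σwᵢyᵢ = 4·17 + 3·3 + 80·1 + 5·0 + 80·10 + 400·6 = 3357.
x* = 2851/572 = 4.98, y* = 3357/572 = 5.87.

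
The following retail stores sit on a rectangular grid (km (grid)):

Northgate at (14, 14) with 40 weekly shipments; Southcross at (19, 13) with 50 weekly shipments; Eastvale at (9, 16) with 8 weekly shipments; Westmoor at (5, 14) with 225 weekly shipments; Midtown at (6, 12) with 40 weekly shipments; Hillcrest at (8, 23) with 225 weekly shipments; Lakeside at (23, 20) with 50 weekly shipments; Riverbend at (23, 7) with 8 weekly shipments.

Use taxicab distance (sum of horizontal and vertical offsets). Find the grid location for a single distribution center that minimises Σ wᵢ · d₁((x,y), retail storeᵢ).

Manhattan distance separates: Σwᵢ(|x−xᵢ|+|y−yᵢ|) = Σwᵢ|x−xᵢ| + Σwᵢ|y−yᵢ|, so x and y are optimised independently as 1-D weighted medians.
Total weight W = 646; half = 323.
x-coordinate, sorted with cumulative weight:
  x=5 (Westmoor, w=225) cum 225
  x=6 (Midtown, w=40) cum 265
  x=8 (Hillcrest, w=225) cum 490  ← median
  x=9 (Eastvale, w=8) cum 498
  x=14 (Northgate, w=40) cum 538
  x=19 (Southcross, w=50) cum 588
  x=23 (Lakeside, w=50) cum 638
  x=23 (Riverbend, w=8) cum 646
⇒ x* = 8
y-coordinate, sorted with cumulative weight:
  y=7 (Riverbend, w=8) cum 8
  y=12 (Midtown, w=40) cum 48
  y=13 (Southcross, w=50) cum 98
  y=14 (Northgate, w=40) cum 138
  y=14 (Westmoor, w=225) cum 363  ← median
  y=16 (Eastvale, w=8) cum 371
  y=20 (Lakeside, w=50) cum 421
  y=23 (Hillcrest, w=225) cum 646
⇒ y* = 14

(8, 14)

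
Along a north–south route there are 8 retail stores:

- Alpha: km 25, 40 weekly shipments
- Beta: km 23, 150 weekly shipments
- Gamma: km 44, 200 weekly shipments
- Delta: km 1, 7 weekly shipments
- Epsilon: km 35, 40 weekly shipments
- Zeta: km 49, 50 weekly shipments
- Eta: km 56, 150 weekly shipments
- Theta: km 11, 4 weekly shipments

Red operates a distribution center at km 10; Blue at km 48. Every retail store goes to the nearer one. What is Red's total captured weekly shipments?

The indifferent point is the midpoint (10+48)/2 = 29; retail stores left of it (closer to Red at 10) go to Red, those right go to Blue.
  Delta at 1 (w=7) → Red
  Theta at 11 (w=4) → Red
  Beta at 23 (w=150) → Red
  Alpha at 25 (w=40) → Red
  Epsilon at 35 (w=40) → Blue
  Gamma at 44 (w=200) → Blue
  Zeta at 49 (w=50) → Blue
  Eta at 56 (w=150) → Blue
Red captures 201; Blue captures 440.

201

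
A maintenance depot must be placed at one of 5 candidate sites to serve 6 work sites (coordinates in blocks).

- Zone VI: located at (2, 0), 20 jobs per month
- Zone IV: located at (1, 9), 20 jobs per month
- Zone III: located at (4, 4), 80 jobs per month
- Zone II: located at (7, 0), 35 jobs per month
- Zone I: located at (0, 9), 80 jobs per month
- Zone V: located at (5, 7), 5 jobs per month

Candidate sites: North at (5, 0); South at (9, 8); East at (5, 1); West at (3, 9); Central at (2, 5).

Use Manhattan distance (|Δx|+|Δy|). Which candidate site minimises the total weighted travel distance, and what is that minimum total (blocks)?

Total weighted distance at each candidate:
  North (5, 0): total = 1945
  South (9, 8): total = 2375
  East (5, 1): total = 1815
  West (3, 9): total = 1435
  Central (2, 5): total = 1295
Minimum is at Central with total 1295 blocks.

Central, total 1295 blocks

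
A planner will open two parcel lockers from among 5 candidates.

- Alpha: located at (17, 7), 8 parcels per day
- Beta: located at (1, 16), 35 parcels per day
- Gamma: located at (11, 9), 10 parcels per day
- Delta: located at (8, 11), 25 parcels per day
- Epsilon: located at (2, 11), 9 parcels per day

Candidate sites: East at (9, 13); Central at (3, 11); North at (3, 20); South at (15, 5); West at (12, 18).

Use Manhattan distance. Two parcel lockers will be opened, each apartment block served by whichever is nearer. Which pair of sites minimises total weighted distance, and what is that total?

{Central, South}, total 491

Evaluate every pair (each demand assigned to the nearer of the two):
  {Central, South}: total = 491
  {East, Central}: total = 501
  {East, North}: total = 538
  {Central, North}: total = 588
  {Central, West}: total = 607
  {East, South}: total = 633
  {East, West}: total = 713
  {North, South}: total = 737
  {North, West}: total = 803
  {South, West}: total = 995
Best pair: {Central, South} with total 491.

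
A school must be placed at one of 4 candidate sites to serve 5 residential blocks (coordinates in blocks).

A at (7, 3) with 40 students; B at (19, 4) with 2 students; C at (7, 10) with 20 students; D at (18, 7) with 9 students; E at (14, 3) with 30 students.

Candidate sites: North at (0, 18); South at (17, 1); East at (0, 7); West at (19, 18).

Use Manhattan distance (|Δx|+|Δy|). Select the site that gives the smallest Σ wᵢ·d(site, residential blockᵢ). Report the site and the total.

Total weighted distance at each candidate:
  North (0, 18): total = 2377
  South (17, 1): total = 1083
  East (0, 7): total = 1386
  West (19, 18): total = 2216
Minimum is at South with total 1083 blocks.

South, total 1083 blocks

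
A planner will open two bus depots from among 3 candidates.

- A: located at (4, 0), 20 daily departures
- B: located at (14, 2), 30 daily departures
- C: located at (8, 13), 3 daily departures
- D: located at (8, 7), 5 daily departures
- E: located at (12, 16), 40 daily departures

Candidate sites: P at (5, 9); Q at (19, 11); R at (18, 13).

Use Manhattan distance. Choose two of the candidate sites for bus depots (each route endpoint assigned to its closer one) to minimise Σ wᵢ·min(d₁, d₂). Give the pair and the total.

{P, R}, total 1056

Evaluate every pair (each demand assigned to the nearer of the two):
  {P, R}: total = 1056
  {P, Q}: total = 1146
  {Q, R}: total = 1405
Best pair: {P, R} with total 1056.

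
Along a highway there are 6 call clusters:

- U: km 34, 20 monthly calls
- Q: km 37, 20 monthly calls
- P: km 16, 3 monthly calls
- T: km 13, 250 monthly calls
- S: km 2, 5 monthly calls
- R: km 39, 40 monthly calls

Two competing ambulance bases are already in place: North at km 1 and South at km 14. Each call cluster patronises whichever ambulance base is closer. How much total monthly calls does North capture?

The indifferent point is the midpoint (1+14)/2 = 7.5; call clusters left of it (closer to North at 1) go to North, those right go to South.
  S at 2 (w=5) → North
  T at 13 (w=250) → South
  P at 16 (w=3) → South
  U at 34 (w=20) → South
  Q at 37 (w=20) → South
  R at 39 (w=40) → South
North captures 5; South captures 333.

5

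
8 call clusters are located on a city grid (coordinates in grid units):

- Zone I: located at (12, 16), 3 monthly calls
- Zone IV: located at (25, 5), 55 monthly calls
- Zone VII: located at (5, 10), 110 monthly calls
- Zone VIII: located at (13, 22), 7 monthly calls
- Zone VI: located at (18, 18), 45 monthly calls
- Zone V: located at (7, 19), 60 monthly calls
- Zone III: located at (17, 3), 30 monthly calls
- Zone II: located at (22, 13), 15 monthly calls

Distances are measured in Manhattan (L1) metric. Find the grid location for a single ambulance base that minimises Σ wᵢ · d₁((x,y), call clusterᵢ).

Manhattan distance separates: Σwᵢ(|x−xᵢ|+|y−yᵢ|) = Σwᵢ|x−xᵢ| + Σwᵢ|y−yᵢ|, so x and y are optimised independently as 1-D weighted medians.
Total weight W = 325; half = 162.5.
x-coordinate, sorted with cumulative weight:
  x=5 (Zone VII, w=110) cum 110
  x=7 (Zone V, w=60) cum 170  ← median
  x=12 (Zone I, w=3) cum 173
  x=13 (Zone VIII, w=7) cum 180
  x=17 (Zone III, w=30) cum 210
  x=18 (Zone VI, w=45) cum 255
  x=22 (Zone II, w=15) cum 270
  x=25 (Zone IV, w=55) cum 325
⇒ x* = 7
y-coordinate, sorted with cumulative weight:
  y=3 (Zone III, w=30) cum 30
  y=5 (Zone IV, w=55) cum 85
  y=10 (Zone VII, w=110) cum 195  ← median
  y=13 (Zone II, w=15) cum 210
  y=16 (Zone I, w=3) cum 213
  y=18 (Zone VI, w=45) cum 258
  y=19 (Zone V, w=60) cum 318
  y=22 (Zone VIII, w=7) cum 325
⇒ y* = 10

(7, 10)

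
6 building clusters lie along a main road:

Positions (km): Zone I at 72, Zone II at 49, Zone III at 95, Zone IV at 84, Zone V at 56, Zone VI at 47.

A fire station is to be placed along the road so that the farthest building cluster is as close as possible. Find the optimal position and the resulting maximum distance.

The 1-center on a line is the midpoint of the two extreme points: leftmost at 47, rightmost at 95.
Optimal location = (47 + 95)/2 = 71; maximum distance = (95 − 47)/2 = 24.

location 71, max distance 24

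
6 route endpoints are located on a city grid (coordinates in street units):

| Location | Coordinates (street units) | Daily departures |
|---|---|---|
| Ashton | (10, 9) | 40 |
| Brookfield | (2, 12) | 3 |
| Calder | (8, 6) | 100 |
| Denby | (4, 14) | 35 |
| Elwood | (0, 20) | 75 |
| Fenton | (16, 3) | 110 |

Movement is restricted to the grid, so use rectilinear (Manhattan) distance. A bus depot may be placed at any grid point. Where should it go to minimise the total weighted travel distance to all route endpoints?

Manhattan distance separates: Σwᵢ(|x−xᵢ|+|y−yᵢ|) = Σwᵢ|x−xᵢ| + Σwᵢ|y−yᵢ|, so x and y are optimised independently as 1-D weighted medians.
Total weight W = 363; half = 181.5.
x-coordinate, sorted with cumulative weight:
  x=0 (Elwood, w=75) cum 75
  x=2 (Brookfield, w=3) cum 78
  x=4 (Denby, w=35) cum 113
  x=8 (Calder, w=100) cum 213  ← median
  x=10 (Ashton, w=40) cum 253
  x=16 (Fenton, w=110) cum 363
⇒ x* = 8
y-coordinate, sorted with cumulative weight:
  y=3 (Fenton, w=110) cum 110
  y=6 (Calder, w=100) cum 210  ← median
  y=9 (Ashton, w=40) cum 250
  y=12 (Brookfield, w=3) cum 253
  y=14 (Denby, w=35) cum 288
  y=20 (Elwood, w=75) cum 363
⇒ y* = 6

(8, 6)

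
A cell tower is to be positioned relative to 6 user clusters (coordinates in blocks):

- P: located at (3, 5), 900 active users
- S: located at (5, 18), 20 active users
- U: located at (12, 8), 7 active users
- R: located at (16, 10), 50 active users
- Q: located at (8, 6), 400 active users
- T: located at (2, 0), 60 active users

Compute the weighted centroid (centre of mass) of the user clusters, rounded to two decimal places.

The minimiser of Σwᵢ‖p−pᵢ‖² is the weighted centroid p* = (Σwᵢpᵢ)/(Σwᵢ).
Σwᵢ = 1437.
Σwᵢxᵢ = 900·3 + 20·5 + 7·12 + 50·16 + 400·8 + 60·2 = 7004.
Σwᵢyᵢ = 900·5 + 20·18 + 7·8 + 50·10 + 400·6 + 60·0 = 7816.
x* = 7004/1437 = 4.87, y* = 7816/1437 = 5.44.

(4.87, 5.44)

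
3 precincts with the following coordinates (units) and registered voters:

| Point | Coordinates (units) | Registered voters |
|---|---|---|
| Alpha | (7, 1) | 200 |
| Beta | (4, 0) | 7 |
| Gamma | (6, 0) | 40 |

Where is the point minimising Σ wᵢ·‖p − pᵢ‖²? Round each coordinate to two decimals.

The minimiser of Σwᵢ‖p−pᵢ‖² is the weighted centroid p* = (Σwᵢpᵢ)/(Σwᵢ).
Σwᵢ = 247.
Σwᵢxᵢ = 200·7 + 7·4 + 40·6 = 1668.
Σwᵢyᵢ = 200·1 + 7·0 + 40·0 = 200.
x* = 1668/247 = 6.75, y* = 200/247 = 0.81.

(6.75, 0.81)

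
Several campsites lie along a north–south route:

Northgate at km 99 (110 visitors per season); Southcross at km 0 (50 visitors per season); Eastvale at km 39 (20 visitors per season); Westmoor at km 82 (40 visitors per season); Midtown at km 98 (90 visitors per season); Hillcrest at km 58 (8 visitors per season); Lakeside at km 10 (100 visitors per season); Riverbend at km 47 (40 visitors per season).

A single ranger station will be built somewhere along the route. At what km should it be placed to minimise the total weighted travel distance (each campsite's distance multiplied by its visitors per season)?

x = 82

For a sum of weighted absolute distances on a line, the optimum is the weighted median (not the mean). Total weight W = 458; half-weight = 229.
Sort by position and accumulate weight:
  km 0 (Southcross, w=50) → cum 50
  km 10 (Lakeside, w=100) → cum 150
  km 39 (Eastvale, w=20) → cum 170
  km 47 (Riverbend, w=40) → cum 210
  km 58 (Hillcrest, w=8) → cum 218
  km 82 (Westmoor, w=40) → cum 258  ≥ 229 → median here
  km 98 (Midtown, w=90) → cum 348
  km 99 (Northgate, w=110) → cum 458
Optimal location: km 82.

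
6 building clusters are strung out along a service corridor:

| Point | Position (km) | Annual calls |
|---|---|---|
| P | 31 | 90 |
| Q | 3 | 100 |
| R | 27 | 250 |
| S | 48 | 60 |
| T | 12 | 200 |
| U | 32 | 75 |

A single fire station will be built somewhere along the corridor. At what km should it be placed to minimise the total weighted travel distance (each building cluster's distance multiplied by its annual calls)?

x = 27

For a sum of weighted absolute distances on a line, the optimum is the weighted median (not the mean). Total weight W = 775; half-weight = 387.5.
Sort by position and accumulate weight:
  km 3 (Q, w=100) → cum 100
  km 12 (T, w=200) → cum 300
  km 27 (R, w=250) → cum 550  ≥ 387.5 → median here
  km 31 (P, w=90) → cum 640
  km 32 (U, w=75) → cum 715
  km 48 (S, w=60) → cum 775
Optimal location: km 27.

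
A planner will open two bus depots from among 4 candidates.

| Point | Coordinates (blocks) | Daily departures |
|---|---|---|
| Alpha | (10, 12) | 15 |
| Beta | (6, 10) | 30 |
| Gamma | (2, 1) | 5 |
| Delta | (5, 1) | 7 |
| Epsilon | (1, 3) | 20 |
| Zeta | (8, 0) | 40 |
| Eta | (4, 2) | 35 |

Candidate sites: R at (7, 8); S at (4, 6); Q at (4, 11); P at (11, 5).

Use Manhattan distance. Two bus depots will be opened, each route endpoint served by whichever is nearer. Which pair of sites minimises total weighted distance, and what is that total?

{R, S}, total 892

Evaluate every pair (each demand assigned to the nearer of the two):
  {R, S}: total = 892
  {S, Q}: total = 932
  {S, P}: total = 957
  {R, P}: total = 1173
  {Q, P}: total = 1180
  {R, Q}: total = 1213
Best pair: {R, S} with total 892.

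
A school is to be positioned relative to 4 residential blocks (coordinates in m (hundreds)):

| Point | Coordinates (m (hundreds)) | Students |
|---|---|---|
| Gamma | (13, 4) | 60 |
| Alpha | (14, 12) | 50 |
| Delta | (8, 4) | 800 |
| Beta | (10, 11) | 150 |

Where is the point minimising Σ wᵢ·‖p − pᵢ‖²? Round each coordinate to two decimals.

(8.85, 5.37)

The minimiser of Σwᵢ‖p−pᵢ‖² is the weighted centroid p* = (Σwᵢpᵢ)/(Σwᵢ).
Σwᵢ = 1060.
Σwᵢxᵢ = 60·13 + 50·14 + 800·8 + 150·10 = 9380.
Σwᵢyᵢ = 60·4 + 50·12 + 800·4 + 150·11 = 5690.
x* = 9380/1060 = 8.85, y* = 5690/1060 = 5.37.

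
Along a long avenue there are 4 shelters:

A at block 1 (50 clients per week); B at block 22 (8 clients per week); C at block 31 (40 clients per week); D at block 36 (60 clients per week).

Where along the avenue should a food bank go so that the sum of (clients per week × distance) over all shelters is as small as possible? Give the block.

For a sum of weighted absolute distances on a line, the optimum is the weighted median (not the mean). Total weight W = 158; half-weight = 79.
Sort by position and accumulate weight:
  block 1 (A, w=50) → cum 50
  block 22 (B, w=8) → cum 58
  block 31 (C, w=40) → cum 98  ≥ 79 → median here
  block 36 (D, w=60) → cum 158
Optimal location: block 31.

x = 31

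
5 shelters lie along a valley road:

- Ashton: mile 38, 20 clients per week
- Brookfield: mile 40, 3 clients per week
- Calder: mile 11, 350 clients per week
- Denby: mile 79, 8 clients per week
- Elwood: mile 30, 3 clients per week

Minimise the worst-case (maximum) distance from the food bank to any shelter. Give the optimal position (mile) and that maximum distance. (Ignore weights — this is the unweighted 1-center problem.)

location 45, max distance 34

The 1-center on a line is the midpoint of the two extreme points: leftmost at 11, rightmost at 79.
Optimal location = (11 + 79)/2 = 45; maximum distance = (79 − 11)/2 = 34.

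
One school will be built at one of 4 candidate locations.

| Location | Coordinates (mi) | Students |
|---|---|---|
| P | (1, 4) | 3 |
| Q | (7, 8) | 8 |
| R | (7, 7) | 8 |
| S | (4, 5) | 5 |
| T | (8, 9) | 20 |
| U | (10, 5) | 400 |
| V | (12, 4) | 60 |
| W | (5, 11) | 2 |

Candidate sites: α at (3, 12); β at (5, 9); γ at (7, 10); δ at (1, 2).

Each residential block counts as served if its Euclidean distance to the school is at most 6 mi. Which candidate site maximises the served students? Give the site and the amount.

Coverage radius r = 6 mi; a point is covered iff (Δx)²+(Δy)² ≤ 6² = 36.
  α (3, 12): covers {Q, T, W} → 30
  β (5, 9): covers {Q, R, S, T, W} → 43
  γ (7, 10): covers {Q, R, S, T, U, W} → 443
  δ (1, 2): covers {P, S} → 8
Maximum coverage at γ: 443 students.

γ, covering 443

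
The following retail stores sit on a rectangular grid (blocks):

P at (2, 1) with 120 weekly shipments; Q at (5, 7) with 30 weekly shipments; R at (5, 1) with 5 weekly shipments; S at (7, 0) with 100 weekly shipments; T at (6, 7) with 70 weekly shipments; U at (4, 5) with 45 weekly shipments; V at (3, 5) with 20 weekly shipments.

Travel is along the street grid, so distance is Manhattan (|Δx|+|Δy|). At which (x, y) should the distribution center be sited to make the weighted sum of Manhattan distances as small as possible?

(5, 1)

Manhattan distance separates: Σwᵢ(|x−xᵢ|+|y−yᵢ|) = Σwᵢ|x−xᵢ| + Σwᵢ|y−yᵢ|, so x and y are optimised independently as 1-D weighted medians.
Total weight W = 390; half = 195.
x-coordinate, sorted with cumulative weight:
  x=2 (P, w=120) cum 120
  x=3 (V, w=20) cum 140
  x=4 (U, w=45) cum 185
  x=5 (Q, w=30) cum 215  ← median
  x=5 (R, w=5) cum 220
  x=6 (T, w=70) cum 290
  x=7 (S, w=100) cum 390
⇒ x* = 5
y-coordinate, sorted with cumulative weight:
  y=0 (S, w=100) cum 100
  y=1 (P, w=120) cum 220  ← median
  y=1 (R, w=5) cum 225
  y=5 (U, w=45) cum 270
  y=5 (V, w=20) cum 290
  y=7 (Q, w=30) cum 320
  y=7 (T, w=70) cum 390
⇒ y* = 1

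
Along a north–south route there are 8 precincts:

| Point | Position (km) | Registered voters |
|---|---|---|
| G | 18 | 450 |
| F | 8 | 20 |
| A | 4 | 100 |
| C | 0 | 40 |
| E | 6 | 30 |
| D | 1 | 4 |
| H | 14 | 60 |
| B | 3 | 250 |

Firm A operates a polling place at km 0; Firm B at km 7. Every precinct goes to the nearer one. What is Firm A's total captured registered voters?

The indifferent point is the midpoint (0+7)/2 = 3.5; precincts left of it (closer to Firm A at 0) go to Firm A, those right go to Firm B.
  C at 0 (w=40) → Firm A
  D at 1 (w=4) → Firm A
  B at 3 (w=250) → Firm A
  A at 4 (w=100) → Firm B
  E at 6 (w=30) → Firm B
  F at 8 (w=20) → Firm B
  H at 14 (w=60) → Firm B
  G at 18 (w=450) → Firm B
Firm A captures 294; Firm B captures 660.

294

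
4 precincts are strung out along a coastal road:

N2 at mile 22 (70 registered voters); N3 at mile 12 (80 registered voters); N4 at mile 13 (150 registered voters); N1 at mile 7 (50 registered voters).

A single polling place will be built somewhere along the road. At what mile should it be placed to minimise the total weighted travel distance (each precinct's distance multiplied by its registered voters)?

For a sum of weighted absolute distances on a line, the optimum is the weighted median (not the mean). Total weight W = 350; half-weight = 175.
Sort by position and accumulate weight:
  mile 7 (N1, w=50) → cum 50
  mile 12 (N3, w=80) → cum 130
  mile 13 (N4, w=150) → cum 280  ≥ 175 → median here
  mile 22 (N2, w=70) → cum 350
Optimal location: mile 13.

x = 13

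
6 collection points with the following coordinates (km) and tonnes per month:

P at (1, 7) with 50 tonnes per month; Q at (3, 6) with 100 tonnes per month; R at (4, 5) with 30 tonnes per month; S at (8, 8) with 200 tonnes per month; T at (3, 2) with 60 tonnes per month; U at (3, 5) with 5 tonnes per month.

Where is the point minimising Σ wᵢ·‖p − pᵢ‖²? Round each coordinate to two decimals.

(5.09, 6.39)

The minimiser of Σwᵢ‖p−pᵢ‖² is the weighted centroid p* = (Σwᵢpᵢ)/(Σwᵢ).
Σwᵢ = 445.
Σwᵢxᵢ = 50·1 + 100·3 + 30·4 + 200·8 + 60·3 + 5·3 = 2265.
Σwᵢyᵢ = 50·7 + 100·6 + 30·5 + 200·8 + 60·2 + 5·5 = 2845.
x* = 2265/445 = 5.09, y* = 2845/445 = 6.39.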